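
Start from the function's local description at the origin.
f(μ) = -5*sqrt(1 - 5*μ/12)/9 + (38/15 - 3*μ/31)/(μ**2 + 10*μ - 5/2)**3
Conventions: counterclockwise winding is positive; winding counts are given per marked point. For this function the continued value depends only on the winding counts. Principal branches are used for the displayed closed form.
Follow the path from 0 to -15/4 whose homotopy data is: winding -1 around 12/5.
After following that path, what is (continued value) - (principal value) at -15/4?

The rational part is single-valued and drops out of the difference; each branch term changes only by its own monodromy.
(-5/9)*sqrt(1 - μ/(12/5)): winding -1 is odd, the square root flips sign, contributing -2*(-5/9)*sqrt(1 - (-15/4)/(12/5)) = -2*(-5/9)*sqrt(41/16) = (5/18)*sqrt(41).
Summing the contributions at μ = -15/4 gives (5/18)*sqrt(41).

Continued minus principal equals (5/18)*sqrt(41).


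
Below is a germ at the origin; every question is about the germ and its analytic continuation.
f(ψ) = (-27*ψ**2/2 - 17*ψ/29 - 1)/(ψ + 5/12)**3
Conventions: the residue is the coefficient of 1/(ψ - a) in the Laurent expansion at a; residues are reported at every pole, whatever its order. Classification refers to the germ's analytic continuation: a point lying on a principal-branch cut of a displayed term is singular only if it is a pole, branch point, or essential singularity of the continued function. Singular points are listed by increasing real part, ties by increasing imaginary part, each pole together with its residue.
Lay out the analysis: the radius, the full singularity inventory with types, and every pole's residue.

Denominator factor (ψ + 5/12)^3: pole of order 3 at -5/12, modulus 5/12.
The radius of convergence is the smallest modulus among the singular points: 5/12.
At the order-3 pole -5/12 set g(ψ) = (ψ - (-5/12))^3*f(ψ) = -27*ψ**2/2 - 17*ψ/29 - 1.
Order-3 pole: residue = g''(a)/2; g''(-5/12) = -27, so the residue is -27/2.

Radius of convergence at 0: 5/12.
At -5/12: a pole of order 3; residue -27/2.


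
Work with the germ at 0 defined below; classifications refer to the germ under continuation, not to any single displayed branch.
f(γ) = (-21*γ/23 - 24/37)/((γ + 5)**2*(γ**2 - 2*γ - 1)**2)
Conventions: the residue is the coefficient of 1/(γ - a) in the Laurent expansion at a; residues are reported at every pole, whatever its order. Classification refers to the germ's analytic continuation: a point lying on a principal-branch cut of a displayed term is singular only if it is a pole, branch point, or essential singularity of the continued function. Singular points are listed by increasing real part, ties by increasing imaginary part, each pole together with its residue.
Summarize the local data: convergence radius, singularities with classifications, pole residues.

Denominator factor (γ + 5)^2: pole of order 2 at -5, modulus 5.
Denominator factor (γ**2 - 2*γ - 1)^2: discriminant 8, real irrational roots 1 + sqrt(2) and 1 - sqrt(2); poles of order 2, moduli 1 + sqrt(2) and -1 + sqrt(2).
The radius of convergence is the smallest modulus among the singular points: -1 + sqrt(2).
At the order-2 pole -5 set g(γ) = (γ - (-5))^2*f(γ) = (-21*γ/23 - 24/37)/(γ**2 - 2*γ - 1)**2.
Order-2 pole: residue = g'(a); g'(-5) = 26787/16723852, so the residue is 26787/16723852.
The factor γ**2 - 2*γ - 1 splits as (γ - a)(γ - a') with a = 1 - sqrt(2), a' = 1 + sqrt(2). At the order-2 pole a set g(γ) = (γ - a)^2*f(γ) = [(-21*γ/23 - 24/37)/(γ + 5)**2] / (γ - a')^2.
Order-2 pole: residue = g'(a); g'(1 - sqrt(2)) = -26787/33447704 - (478881/133790816)*sqrt(2), so the residue is -26787/33447704 - (478881/133790816)*sqrt(2).
The factor γ**2 - 2*γ - 1 splits as (γ - a)(γ - a') with a = 1 + sqrt(2), a' = 1 - sqrt(2). At the order-2 pole a set g(γ) = (γ - a)^2*f(γ) = [(-21*γ/23 - 24/37)/(γ + 5)**2] / (γ - a')^2.
Order-2 pole: residue = g'(a); g'(1 + sqrt(2)) = -26787/33447704 + (478881/133790816)*sqrt(2), so the residue is -26787/33447704 + (478881/133790816)*sqrt(2).
List the singular points by increasing real part (a conjugate pair: the negative imaginary part first).

Radius of convergence at 0: -1 + sqrt(2).
At -5: a pole of order 2; residue 26787/16723852.
At 1 - sqrt(2): a pole of order 2; residue -26787/33447704 - (478881/133790816)*sqrt(2).
At 1 + sqrt(2): a pole of order 2; residue -26787/33447704 + (478881/133790816)*sqrt(2).


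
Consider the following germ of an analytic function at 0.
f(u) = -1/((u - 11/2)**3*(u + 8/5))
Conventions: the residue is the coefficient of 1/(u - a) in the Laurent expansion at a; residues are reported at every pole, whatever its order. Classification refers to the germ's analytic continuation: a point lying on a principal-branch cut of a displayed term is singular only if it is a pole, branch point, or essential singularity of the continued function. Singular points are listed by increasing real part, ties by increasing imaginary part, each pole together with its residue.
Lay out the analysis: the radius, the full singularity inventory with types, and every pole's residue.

Radius of convergence at 0: 8/5.
At -8/5: a pole of order 1; residue 1000/357911.
At 11/2: a pole of order 3; residue -1000/357911.

Denominator factor (u - 11/2)^3: pole of order 3 at 11/2, modulus 11/2.
Denominator factor (u + 8/5): pole of order 1 at -8/5, modulus 8/5.
The radius of convergence is the smallest modulus among the singular points: 8/5.
At the order-1 pole -8/5 set g(u) = (u - (-8/5))*f(u) = -1/(u - 11/2)**3.
Simple pole: residue = g(a) at a = -8/5, which is 1000/357911.
At the order-3 pole 11/2 set g(u) = (u - (11/2))^3*f(u) = -1/(u + 8/5).
Order-3 pole: residue = g''(a)/2; g''(11/2) = -2000/357911, so the residue is -1000/357911.
List the singular points by increasing real part (a conjugate pair: the negative imaginary part first).


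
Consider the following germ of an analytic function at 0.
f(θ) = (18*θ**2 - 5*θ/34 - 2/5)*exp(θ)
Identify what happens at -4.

There is no denominator, hence no pole anywhere.
The factor exp(θ) is entire.
So the germ continues analytically to -4.

The point is a regular point.


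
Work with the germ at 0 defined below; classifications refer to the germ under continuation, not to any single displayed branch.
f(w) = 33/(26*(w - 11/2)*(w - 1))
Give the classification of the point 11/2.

The denominator factor w - 11/2 vanishes at 11/2 and appears to the power 1; the numerator there equals 33/26, nonzero, and no other factor vanishes.
Hence a pole whose order is the multiplicity, 1.

The point is a pole of order 1.


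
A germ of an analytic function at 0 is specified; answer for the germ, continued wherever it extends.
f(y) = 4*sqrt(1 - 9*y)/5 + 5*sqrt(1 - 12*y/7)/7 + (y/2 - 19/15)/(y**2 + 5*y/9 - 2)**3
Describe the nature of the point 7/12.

The point is an algebraic (square-root) branch point.

The term (5/7)*sqrt(1 - y/(7/12)) has argument 1 - 7/12/(7/12) = 0 at 7/12: a square-root (algebraic, two-sheeted) branch point; the remaining terms are analytic or single-valued there.


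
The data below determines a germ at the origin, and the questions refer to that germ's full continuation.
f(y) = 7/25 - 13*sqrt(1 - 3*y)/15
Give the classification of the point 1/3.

The point is an algebraic (square-root) branch point.

The term (-13/15)*sqrt(1 - y/(1/3)) has argument 1 - 1/3/(1/3) = 0 at 1/3: a square-root (algebraic, two-sheeted) branch point; the remaining terms are analytic or single-valued there.


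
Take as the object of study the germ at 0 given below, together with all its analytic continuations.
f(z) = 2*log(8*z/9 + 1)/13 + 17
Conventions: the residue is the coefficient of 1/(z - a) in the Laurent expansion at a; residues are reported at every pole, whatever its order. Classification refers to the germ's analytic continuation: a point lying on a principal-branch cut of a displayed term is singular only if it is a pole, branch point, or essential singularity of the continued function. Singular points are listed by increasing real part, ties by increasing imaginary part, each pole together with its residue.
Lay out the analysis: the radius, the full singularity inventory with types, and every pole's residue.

Radius of convergence at 0: 9/8.
At -9/8: a logarithmic branch point.

Branch term (2/13)*log(1 - z/(-9/8)): its argument vanishes at z = -9/8, a logarithmic branch point, modulus 9/8.
The radius of convergence is the smallest modulus among the singular points: 9/8.


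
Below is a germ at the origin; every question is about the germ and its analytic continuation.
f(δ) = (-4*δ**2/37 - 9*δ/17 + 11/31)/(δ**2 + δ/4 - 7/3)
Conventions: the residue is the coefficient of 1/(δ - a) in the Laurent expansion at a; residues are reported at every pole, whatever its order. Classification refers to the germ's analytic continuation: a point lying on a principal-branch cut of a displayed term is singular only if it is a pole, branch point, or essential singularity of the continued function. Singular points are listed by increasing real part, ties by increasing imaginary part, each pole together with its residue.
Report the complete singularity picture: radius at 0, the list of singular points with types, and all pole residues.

Radius of convergence at 0: -1/8 + (1/24)*sqrt(1353).
At -1/8 - (1/24)*sqrt(1353): a pole of order 1; residue -158/629 - (3518/2398377)*sqrt(1353).
At -1/8 + (1/24)*sqrt(1353): a pole of order 1; residue -158/629 + (3518/2398377)*sqrt(1353).

Denominator factor (δ**2 + δ/4 - 7/3): discriminant 451/48, real irrational roots -1/8 + (1/24)*sqrt(1353) and -1/8 - (1/24)*sqrt(1353); poles of order 1, moduli -1/8 + (1/24)*sqrt(1353) and 1/8 + (1/24)*sqrt(1353).
The radius of convergence is the smallest modulus among the singular points: -1/8 + (1/24)*sqrt(1353).
The factor δ**2 + δ/4 - 7/3 splits as (δ - a)(δ - a') with a = -1/8 - (1/24)*sqrt(1353), a' = -1/8 + (1/24)*sqrt(1353). At the order-1 pole a set g(δ) = (δ - a)*f(δ) = [-4*δ**2/37 - 9*δ/17 + 11/31] / (δ - a').
Simple pole: residue = g(a) at a = -1/8 - (1/24)*sqrt(1353), which is -158/629 - (3518/2398377)*sqrt(1353).
The factor δ**2 + δ/4 - 7/3 splits as (δ - a)(δ - a') with a = -1/8 + (1/24)*sqrt(1353), a' = -1/8 - (1/24)*sqrt(1353). At the order-1 pole a set g(δ) = (δ - a)*f(δ) = [-4*δ**2/37 - 9*δ/17 + 11/31] / (δ - a').
Simple pole: residue = g(a) at a = -1/8 + (1/24)*sqrt(1353), which is -158/629 + (3518/2398377)*sqrt(1353).
List the singular points by increasing real part (a conjugate pair: the negative imaginary part first).


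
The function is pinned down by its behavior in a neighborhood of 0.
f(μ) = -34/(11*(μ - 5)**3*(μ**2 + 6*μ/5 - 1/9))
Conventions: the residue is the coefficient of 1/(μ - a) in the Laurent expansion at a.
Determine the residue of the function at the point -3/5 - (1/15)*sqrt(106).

The factor μ**2 + 6*μ/5 - 1/9 splits as (μ - a)(μ - a') with a = -3/5 - (1/15)*sqrt(106), a' = -3/5 + (1/15)*sqrt(106). At the order-1 pole a set g(μ) = (μ - a)*f(μ) = [-34/(11*(μ - 5)**3)] / (μ - a').
Simple pole: residue = g(a) at a = -3/5 - (1/15)*sqrt(106), which is 1331559/268561900 - (106616979/78285793850)*sqrt(106).

The residue is 1331559/268561900 - (106616979/78285793850)*sqrt(106).


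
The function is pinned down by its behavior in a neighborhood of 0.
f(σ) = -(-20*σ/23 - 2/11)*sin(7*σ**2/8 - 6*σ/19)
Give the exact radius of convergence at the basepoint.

The radius of convergence is infinite.

The factor -sin(7*σ**2/8 - 6*σ/19) is entire and contributes no finite singular point.
The polynomial part has no poles.
No finite singular points: the Taylor series at 0 converges everywhere.


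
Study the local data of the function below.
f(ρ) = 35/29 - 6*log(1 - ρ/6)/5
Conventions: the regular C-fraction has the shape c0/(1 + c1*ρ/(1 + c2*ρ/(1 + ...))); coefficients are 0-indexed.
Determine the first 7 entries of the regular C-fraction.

The regular C-fraction coefficients are [35/29, -29/175, 173/2100, 175/6228, -347/3114, -173/10410, -463/6940].

Taylor coefficients (expand at 0): a_0 = 35/29, a_1 = 1/5, a_2 = 1/60, a_3 = 1/540, a_4 = 1/4320, a_5 = 1/32400, a_6 = 1/233280.
c0 = a_0 = 35/29. Peel one level at a time: if S = 1 + c*ρ/S' with S'(0) = 1, then c is the ρ-coefficient of S and S' = c*ρ/(S - 1).
S_1 = c0/f = 1 + (-29/175)*ρ + (5017/367500)*ρ^2 + ...; c1 = -29/175.
S_2 = c1*ρ/(S_1 - 1) = 1 + (173/2100)*ρ + (-1/432)*ρ^2 + ...; c2 = 173/2100.
S_3 = c2*ρ/(S_2 - 1) = 1 + (175/6228)*ρ + (60725/19393992)*ρ^2 + ...; c3 = 175/6228.
S_4 = c3*ρ/(S_3 - 1) = 1 + (-347/3114)*ρ + (-1/540)*ρ^2 + ...; c4 = -347/3114.
S_5 = c4*ρ/(S_4 - 1) = 1 + (-173/10410)*ρ + (-80099/72245400)*ρ^2 + ...; c5 = -173/10410.
S_6 = c5*ρ/(S_5 - 1) = 1 + (-463/6940)*ρ + ...; c6 = -463/6940.


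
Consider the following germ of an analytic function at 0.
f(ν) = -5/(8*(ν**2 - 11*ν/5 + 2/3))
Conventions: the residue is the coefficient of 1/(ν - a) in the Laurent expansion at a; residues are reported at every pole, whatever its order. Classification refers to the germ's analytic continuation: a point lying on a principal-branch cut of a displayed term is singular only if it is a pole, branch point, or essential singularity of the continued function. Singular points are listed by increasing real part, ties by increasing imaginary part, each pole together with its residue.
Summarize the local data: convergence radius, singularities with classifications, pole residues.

Radius of convergence at 0: 11/10 - (1/30)*sqrt(489).
At 11/10 - (1/30)*sqrt(489): a pole of order 1; residue (25/1304)*sqrt(489).
At 11/10 + (1/30)*sqrt(489): a pole of order 1; residue -(25/1304)*sqrt(489).

Denominator factor (ν**2 - 11*ν/5 + 2/3): discriminant 163/75, real irrational roots 11/10 + (1/30)*sqrt(489) and 11/10 - (1/30)*sqrt(489); poles of order 1, moduli 11/10 + (1/30)*sqrt(489) and 11/10 - (1/30)*sqrt(489).
The radius of convergence is the smallest modulus among the singular points: 11/10 - (1/30)*sqrt(489).
The factor ν**2 - 11*ν/5 + 2/3 splits as (ν - a)(ν - a') with a = 11/10 - (1/30)*sqrt(489), a' = 11/10 + (1/30)*sqrt(489). At the order-1 pole a set g(ν) = (ν - a)*f(ν) = [-5/8] / (ν - a').
Simple pole: residue = g(a) at a = 11/10 - (1/30)*sqrt(489), which is (25/1304)*sqrt(489).
The factor ν**2 - 11*ν/5 + 2/3 splits as (ν - a)(ν - a') with a = 11/10 + (1/30)*sqrt(489), a' = 11/10 - (1/30)*sqrt(489). At the order-1 pole a set g(ν) = (ν - a)*f(ν) = [-5/8] / (ν - a').
Simple pole: residue = g(a) at a = 11/10 + (1/30)*sqrt(489), which is -(25/1304)*sqrt(489).
List the singular points by increasing real part (a conjugate pair: the negative imaginary part first).


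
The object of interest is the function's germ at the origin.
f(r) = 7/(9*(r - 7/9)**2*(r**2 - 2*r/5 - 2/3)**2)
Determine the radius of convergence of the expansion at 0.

Denominator factor (r - 7/9)^2: pole of order 2 at 7/9, modulus 7/9.
Denominator factor (r**2 - 2*r/5 - 2/3)^2: discriminant 212/75, real irrational roots 1/5 + (1/15)*sqrt(159) and 1/5 - (1/15)*sqrt(159); poles of order 2, moduli 1/5 + (1/15)*sqrt(159) and -1/5 + (1/15)*sqrt(159).
The radius of convergence is the smallest modulus among the singular points: -1/5 + (1/15)*sqrt(159).

The radius of convergence is -1/5 + (1/15)*sqrt(159).


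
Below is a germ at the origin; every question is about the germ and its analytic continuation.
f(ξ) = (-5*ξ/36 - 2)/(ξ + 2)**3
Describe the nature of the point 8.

The point is a regular point.

Denominator factors: ξ + 2 = 10 at ξ = 8 — none vanishes.
So the germ continues analytically to 8.


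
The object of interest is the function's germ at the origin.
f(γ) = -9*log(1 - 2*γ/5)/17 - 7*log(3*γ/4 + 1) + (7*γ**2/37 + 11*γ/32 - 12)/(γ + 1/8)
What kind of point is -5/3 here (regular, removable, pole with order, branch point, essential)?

The point is a regular point.

Denominator factors: γ + 1/8 = -37/24 at γ = -5/3 — none vanishes.
Branch term log(1 - γ/(5/2)): argument at -5/3 is 5/3, nonzero, so -5/3 is not its branch point (a point on a principal cut is still regular for the continued germ).
Branch term log(1 - γ/(-4/3)): argument at -5/3 is -1/4, nonzero, so -5/3 is not its branch point (a point on a principal cut is still regular for the continued germ).
So the germ continues analytically to -5/3.


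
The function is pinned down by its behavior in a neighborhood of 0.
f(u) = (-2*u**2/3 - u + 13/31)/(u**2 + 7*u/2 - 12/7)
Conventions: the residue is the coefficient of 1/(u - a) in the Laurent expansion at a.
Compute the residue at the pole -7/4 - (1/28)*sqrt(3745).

The factor u**2 + 7*u/2 - 12/7 splits as (u - a)(u - a') with a = -7/4 - (1/28)*sqrt(3745), a' = -7/4 + (1/28)*sqrt(3745). At the order-1 pole a set g(u) = (u - a)*f(u) = [-2*u**2/3 - u + 13/31] / (u - a').
Simple pole: residue = g(a) at a = -7/4 - (1/28)*sqrt(3745), which is 2/3 + (796/69657)*sqrt(3745).

The residue is 2/3 + (796/69657)*sqrt(3745).


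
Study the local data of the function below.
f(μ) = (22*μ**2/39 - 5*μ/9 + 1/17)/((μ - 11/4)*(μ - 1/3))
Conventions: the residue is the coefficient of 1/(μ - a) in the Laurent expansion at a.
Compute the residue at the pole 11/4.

At the order-1 pole 11/4 set g(μ) = (μ - (11/4))*f(μ) = (22*μ**2/39 - 5*μ/9 + 1/17)/(μ - 1/3).
Simple pole: residue = g(a) at a = 11/4, which is 44507/38454.

The residue is 44507/38454.


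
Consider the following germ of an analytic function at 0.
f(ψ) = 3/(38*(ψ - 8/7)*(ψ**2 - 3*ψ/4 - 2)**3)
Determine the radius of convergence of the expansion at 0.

Denominator factor (ψ - 8/7): pole of order 1 at 8/7, modulus 8/7.
Denominator factor (ψ**2 - 3*ψ/4 - 2)^3: discriminant 137/16, real irrational roots 3/8 + (1/8)*sqrt(137) and 3/8 - (1/8)*sqrt(137); poles of order 3, moduli 3/8 + (1/8)*sqrt(137) and -3/8 + (1/8)*sqrt(137).
The radius of convergence is the smallest modulus among the singular points: -3/8 + (1/8)*sqrt(137).

The radius of convergence is -3/8 + (1/8)*sqrt(137).


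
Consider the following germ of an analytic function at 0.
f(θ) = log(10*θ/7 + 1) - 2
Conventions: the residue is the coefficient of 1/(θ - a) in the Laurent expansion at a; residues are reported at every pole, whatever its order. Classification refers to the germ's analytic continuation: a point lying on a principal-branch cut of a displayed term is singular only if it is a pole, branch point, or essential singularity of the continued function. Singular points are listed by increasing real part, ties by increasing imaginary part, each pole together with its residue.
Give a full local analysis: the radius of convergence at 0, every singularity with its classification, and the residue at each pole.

Branch term (1)*log(1 - θ/(-7/10)): its argument vanishes at θ = -7/10, a logarithmic branch point, modulus 7/10.
The radius of convergence is the smallest modulus among the singular points: 7/10.

Radius of convergence at 0: 7/10.
At -7/10: a logarithmic branch point.


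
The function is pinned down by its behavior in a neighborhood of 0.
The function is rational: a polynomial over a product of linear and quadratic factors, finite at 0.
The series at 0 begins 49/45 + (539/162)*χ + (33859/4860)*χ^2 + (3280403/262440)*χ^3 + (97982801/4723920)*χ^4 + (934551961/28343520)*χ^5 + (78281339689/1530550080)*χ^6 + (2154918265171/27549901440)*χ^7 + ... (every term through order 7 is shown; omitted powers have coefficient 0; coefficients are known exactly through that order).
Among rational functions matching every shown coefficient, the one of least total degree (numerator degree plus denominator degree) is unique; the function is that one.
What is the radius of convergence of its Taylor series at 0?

The radius of convergence is 2/3.

No rational of total degree below 3 reproduces all 8 coefficients; solving the [0/3] Pade equations on them gives f(χ) = -6/(5*(χ - 9/7)**2*(χ - 2/3)), whose expansion matches every shown term.
Denominator factor (χ - 9/7)^2: pole of order 2 at 9/7, modulus 9/7.
Denominator factor (χ - 2/3): pole of order 1 at 2/3, modulus 2/3.
The radius of convergence is the smallest modulus among the singular points: 2/3.


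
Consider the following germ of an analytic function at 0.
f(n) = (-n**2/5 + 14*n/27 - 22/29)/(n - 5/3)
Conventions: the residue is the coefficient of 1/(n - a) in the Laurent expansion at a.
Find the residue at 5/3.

The residue is -1057/2349.

At the order-1 pole 5/3 set g(n) = (n - (5/3))*f(n) = -n**2/5 + 14*n/27 - 22/29.
Simple pole: residue = g(a) at a = 5/3, which is -1057/2349.


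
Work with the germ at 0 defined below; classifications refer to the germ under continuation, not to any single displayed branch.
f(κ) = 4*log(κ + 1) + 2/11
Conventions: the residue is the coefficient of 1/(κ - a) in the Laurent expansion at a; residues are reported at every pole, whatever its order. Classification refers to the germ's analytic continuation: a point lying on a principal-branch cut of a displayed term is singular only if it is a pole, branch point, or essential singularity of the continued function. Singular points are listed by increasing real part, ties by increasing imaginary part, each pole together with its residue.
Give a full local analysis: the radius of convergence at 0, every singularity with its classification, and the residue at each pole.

Branch term (4)*log(1 - κ/(-1)): its argument vanishes at κ = -1, a logarithmic branch point, modulus 1.
The radius of convergence is the smallest modulus among the singular points: 1.

Radius of convergence at 0: 1.
At -1: a logarithmic branch point.


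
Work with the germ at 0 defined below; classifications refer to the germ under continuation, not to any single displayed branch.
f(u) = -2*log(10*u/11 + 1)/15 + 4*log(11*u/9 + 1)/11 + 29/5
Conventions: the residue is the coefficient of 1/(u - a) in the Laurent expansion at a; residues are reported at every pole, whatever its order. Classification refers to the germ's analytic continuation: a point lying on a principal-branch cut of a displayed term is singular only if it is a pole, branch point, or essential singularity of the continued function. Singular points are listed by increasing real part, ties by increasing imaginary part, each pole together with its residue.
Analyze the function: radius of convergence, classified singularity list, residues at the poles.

Radius of convergence at 0: 9/11.
At -11/10: a logarithmic branch point.
At -9/11: a logarithmic branch point.

Branch term (4/11)*log(1 - u/(-9/11)): its argument vanishes at u = -9/11, a logarithmic branch point, modulus 9/11.
Branch term (-2/15)*log(1 - u/(-11/10)): its argument vanishes at u = -11/10, a logarithmic branch point, modulus 11/10.
The radius of convergence is the smallest modulus among the singular points: 9/11.
List the singular points by increasing real part (a conjugate pair: the negative imaginary part first).


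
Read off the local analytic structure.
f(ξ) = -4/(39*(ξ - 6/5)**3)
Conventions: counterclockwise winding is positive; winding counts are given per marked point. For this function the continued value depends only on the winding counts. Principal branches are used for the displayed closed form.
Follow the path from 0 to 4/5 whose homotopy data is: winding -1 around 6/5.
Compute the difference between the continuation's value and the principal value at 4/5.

The function is rational, hence single-valued: continuing it around any pole returns the same value, so the difference is 0.

Continued minus principal equals 0.


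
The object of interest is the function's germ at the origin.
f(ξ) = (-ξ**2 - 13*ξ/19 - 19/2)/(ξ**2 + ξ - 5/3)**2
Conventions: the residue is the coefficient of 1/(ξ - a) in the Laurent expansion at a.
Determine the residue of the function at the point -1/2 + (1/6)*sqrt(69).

The factor ξ**2 + ξ - 5/3 splits as (ξ - a)(ξ - a') with a = -1/2 + (1/6)*sqrt(69), a' = -1/2 - (1/6)*sqrt(69). At the order-2 pole a set g(ξ) = (ξ - a)^2*f(ξ) = [-ξ**2 - 13*ξ/19 - 19/2] / (ξ - a')^2.
Order-2 pole: residue = g'(a); g'(-1/2 + (1/6)*sqrt(69)) = (854/10051)*sqrt(69), so the residue is (854/10051)*sqrt(69).

The residue is (854/10051)*sqrt(69).


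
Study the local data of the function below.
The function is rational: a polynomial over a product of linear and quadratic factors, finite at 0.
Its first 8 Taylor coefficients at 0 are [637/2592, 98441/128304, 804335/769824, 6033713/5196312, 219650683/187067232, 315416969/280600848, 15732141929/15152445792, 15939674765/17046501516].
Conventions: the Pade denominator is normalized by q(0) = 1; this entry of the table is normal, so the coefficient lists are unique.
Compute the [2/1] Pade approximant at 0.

Taylor coefficients needed (read off): a_0 = 637/2592, a_1 = 98441/128304, a_2 = 804335/769824, a_3 = 6033713/5196312.
Write the denominator as Q(ε) = 1 + q1*ε. Requiring Q*f - P = O(ε^4) with deg P <= 2 kills the coefficients of ε^3..ε^3 in Q*f:
  ε^3: a_3 + q1*a_2 = 0, i.e. 6033713/5196312 + (804335/769824)*q1 = 0.
Solving this linear system: q1 = -10052/9045.
The numerator is Q*f truncated at degree 2: P0 = a_0 = 637/2592; P1 = a_1 + q1*a_0 = 63716023/128945520; P2 = a_2 + q1*a_1 = 446012161/2321019360.

The Pade approximant has numerator coefficients [637/2592, 63716023/128945520, 446012161/2321019360]; denominator coefficients [1, -10052/9045].


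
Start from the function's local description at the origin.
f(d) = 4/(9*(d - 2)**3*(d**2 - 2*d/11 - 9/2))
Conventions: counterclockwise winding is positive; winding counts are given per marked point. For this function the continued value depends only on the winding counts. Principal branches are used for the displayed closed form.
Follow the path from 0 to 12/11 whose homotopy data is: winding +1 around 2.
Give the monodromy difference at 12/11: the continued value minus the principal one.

The function is rational, hence single-valued: continuing it around any pole returns the same value, so the difference is 0.

Continued minus principal equals 0.


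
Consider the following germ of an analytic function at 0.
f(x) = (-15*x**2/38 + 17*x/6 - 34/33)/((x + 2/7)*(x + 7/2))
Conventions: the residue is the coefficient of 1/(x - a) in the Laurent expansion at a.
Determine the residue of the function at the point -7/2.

The residue is 110831/22572.

At the order-1 pole -7/2 set g(x) = (x - (-7/2))*f(x) = (-15*x**2/38 + 17*x/6 - 34/33)/(x + 2/7).
Simple pole: residue = g(a) at a = -7/2, which is 110831/22572.


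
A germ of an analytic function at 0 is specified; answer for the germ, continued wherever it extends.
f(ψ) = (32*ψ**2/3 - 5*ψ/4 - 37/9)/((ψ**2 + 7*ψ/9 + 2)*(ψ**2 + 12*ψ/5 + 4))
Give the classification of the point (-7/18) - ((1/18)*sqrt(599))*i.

The denominator factor ψ**2 + 7*ψ/9 + 2 vanishes at (-7/18) - ((1/18)*sqrt(599))*i and appears to the power 1; the numerator there equals (-42247/1944) + ((1031/1944)*sqrt(599))*i, nonzero, and no other factor vanishes.
Hence a pole whose order is the multiplicity, 1.

The point is a pole of order 1.


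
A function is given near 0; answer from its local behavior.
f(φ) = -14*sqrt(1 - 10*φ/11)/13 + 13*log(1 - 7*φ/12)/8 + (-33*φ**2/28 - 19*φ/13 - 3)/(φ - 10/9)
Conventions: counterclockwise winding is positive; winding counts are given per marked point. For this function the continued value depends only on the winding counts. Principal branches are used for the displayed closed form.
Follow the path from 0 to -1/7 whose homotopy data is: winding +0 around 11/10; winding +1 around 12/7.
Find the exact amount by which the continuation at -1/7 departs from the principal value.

Continued minus principal equals (13/4)*pi*i.

The rational part is single-valued and drops out of the difference; each branch term changes only by its own monodromy.
(13/8)*log(1 - φ/(12/7)): each positive loop around 12/7 adds 2*pi*i to the log, so winding +1 contributes (13/8)*(1)*2*pi*i = (13/4)*pi*i.
(-14/13)*sqrt(1 - φ/(11/10)): winding +0 is even, the square root returns to the same sheet, contribution 0.
Summing the contributions at φ = -1/7 gives (13/4)*pi*i.


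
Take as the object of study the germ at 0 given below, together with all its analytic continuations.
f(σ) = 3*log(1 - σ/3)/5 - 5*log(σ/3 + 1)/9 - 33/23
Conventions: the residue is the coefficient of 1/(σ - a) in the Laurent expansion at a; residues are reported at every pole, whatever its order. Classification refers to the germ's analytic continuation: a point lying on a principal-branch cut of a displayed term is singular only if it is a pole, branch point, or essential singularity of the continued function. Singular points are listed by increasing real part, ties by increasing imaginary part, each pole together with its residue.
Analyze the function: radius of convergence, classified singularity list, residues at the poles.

Radius of convergence at 0: 3.
At -3: a logarithmic branch point.
At 3: a logarithmic branch point.

Branch term (3/5)*log(1 - σ/(3)): its argument vanishes at σ = 3, a logarithmic branch point, modulus 3.
Branch term (-5/9)*log(1 - σ/(-3)): its argument vanishes at σ = -3, a logarithmic branch point, modulus 3.
The radius of convergence is the smallest modulus among the singular points: 3.
List the singular points by increasing real part (a conjugate pair: the negative imaginary part first).


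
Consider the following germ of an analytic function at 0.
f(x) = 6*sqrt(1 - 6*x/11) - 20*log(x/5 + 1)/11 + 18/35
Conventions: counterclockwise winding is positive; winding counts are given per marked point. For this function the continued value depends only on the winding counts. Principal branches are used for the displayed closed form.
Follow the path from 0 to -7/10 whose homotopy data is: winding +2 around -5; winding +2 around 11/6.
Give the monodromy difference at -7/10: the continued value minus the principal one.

The rational part is single-valued and drops out of the difference; each branch term changes only by its own monodromy.
(6)*sqrt(1 - x/(11/6)): winding +2 is even, the square root returns to the same sheet, contribution 0.
(-20/11)*log(1 - x/(-5)): each positive loop around -5 adds 2*pi*i to the log, so winding +2 contributes (-20/11)*(2)*2*pi*i = -(80/11)*pi*i.
Summing the contributions at x = -7/10 gives -(80/11)*pi*i.

Continued minus principal equals -(80/11)*pi*i.


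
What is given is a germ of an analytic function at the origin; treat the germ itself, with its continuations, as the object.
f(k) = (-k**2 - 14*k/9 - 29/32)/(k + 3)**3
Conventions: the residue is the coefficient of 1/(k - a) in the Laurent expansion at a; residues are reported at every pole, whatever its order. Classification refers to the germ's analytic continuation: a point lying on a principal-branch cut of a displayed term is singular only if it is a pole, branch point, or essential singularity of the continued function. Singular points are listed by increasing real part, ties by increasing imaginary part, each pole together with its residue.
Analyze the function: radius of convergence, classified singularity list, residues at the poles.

Radius of convergence at 0: 3.
At -3: a pole of order 3; residue -1.

Denominator factor (k + 3)^3: pole of order 3 at -3, modulus 3.
The radius of convergence is the smallest modulus among the singular points: 3.
At the order-3 pole -3 set g(k) = (k - (-3))^3*f(k) = -k**2 - 14*k/9 - 29/32.
Order-3 pole: residue = g''(a)/2; g''(-3) = -2, so the residue is -1.


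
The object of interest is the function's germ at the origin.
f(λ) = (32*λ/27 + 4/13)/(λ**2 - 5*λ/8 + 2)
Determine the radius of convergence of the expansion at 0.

The radius of convergence is sqrt(2).

Denominator factor (λ**2 - 5*λ/8 + 2): discriminant -487/64, complex-conjugate roots (5/16) + ((1/16)*sqrt(487))*i and (5/16) - ((1/16)*sqrt(487))*i; poles of order 1, moduli sqrt(2) and sqrt(2).
The radius of convergence is the smallest modulus among the singular points: sqrt(2).


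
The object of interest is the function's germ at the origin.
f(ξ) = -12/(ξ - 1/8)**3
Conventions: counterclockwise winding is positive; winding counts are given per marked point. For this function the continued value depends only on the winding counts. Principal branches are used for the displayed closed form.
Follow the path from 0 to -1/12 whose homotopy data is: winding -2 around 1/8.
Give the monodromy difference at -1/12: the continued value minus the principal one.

The function is rational, hence single-valued: continuing it around any pole returns the same value, so the difference is 0.

Continued minus principal equals 0.


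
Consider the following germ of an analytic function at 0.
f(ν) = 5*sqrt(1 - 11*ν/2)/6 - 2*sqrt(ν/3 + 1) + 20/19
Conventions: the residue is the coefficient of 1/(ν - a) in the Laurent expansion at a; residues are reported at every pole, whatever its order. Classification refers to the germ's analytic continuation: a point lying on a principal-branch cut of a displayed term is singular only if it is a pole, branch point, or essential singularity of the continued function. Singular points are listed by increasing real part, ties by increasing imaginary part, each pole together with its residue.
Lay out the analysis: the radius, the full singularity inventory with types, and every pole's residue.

Branch term (-2)*sqrt(1 - ν/(-3)): its argument vanishes at ν = -3, a square-root branch point, modulus 3.
Branch term (5/6)*sqrt(1 - ν/(2/11)): its argument vanishes at ν = 2/11, a square-root branch point, modulus 2/11.
The radius of convergence is the smallest modulus among the singular points: 2/11.
List the singular points by increasing real part (a conjugate pair: the negative imaginary part first).

Radius of convergence at 0: 2/11.
At -3: an algebraic (square-root) branch point.
At 2/11: an algebraic (square-root) branch point.


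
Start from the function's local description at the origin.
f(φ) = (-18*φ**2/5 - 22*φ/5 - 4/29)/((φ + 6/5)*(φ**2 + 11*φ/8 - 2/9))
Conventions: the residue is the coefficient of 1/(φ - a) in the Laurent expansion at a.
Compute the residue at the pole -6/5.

The residue is 5472/56405.

At the order-1 pole -6/5 set g(φ) = (φ - (-6/5))*f(φ) = (-18*φ**2/5 - 22*φ/5 - 4/29)/(φ**2 + 11*φ/8 - 2/9).
Simple pole: residue = g(a) at a = -6/5, which is 5472/56405.


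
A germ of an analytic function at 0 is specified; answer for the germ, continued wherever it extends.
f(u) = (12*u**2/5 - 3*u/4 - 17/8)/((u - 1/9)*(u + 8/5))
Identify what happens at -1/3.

The point is a regular point.

Denominator factors: u - 1/9 = -4/9 at u = -1/3; u + 8/5 = 19/15 at u = -1/3 — none vanishes.
So the germ continues analytically to -1/3.


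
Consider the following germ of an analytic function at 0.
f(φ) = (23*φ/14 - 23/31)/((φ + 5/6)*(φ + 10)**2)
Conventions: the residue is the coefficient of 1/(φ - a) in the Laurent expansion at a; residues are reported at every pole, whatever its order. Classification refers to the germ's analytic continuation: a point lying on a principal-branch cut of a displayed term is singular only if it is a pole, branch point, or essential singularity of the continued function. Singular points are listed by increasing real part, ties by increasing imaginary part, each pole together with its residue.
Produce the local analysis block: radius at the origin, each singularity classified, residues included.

Denominator factor (φ + 10)^2: pole of order 2 at -10, modulus 10.
Denominator factor (φ + 5/6): pole of order 1 at -5/6, modulus 5/6.
The radius of convergence is the smallest modulus among the singular points: 5/6.
At the order-2 pole -10 set g(φ) = (φ - (-10))^2*f(φ) = (23*φ/14 - 23/31)/(φ + 5/6).
Order-2 pole: residue = g'(a); g'(-10) = 16491/656425, so the residue is 16491/656425.
At the order-1 pole -5/6 set g(φ) = (φ - (-5/6))*f(φ) = (23*φ/14 - 23/31)/(φ + 10)**2.
Simple pole: residue = g(a) at a = -5/6, which is -16491/656425.
List the singular points by increasing real part (a conjugate pair: the negative imaginary part first).

Radius of convergence at 0: 5/6.
At -10: a pole of order 2; residue 16491/656425.
At -5/6: a pole of order 1; residue -16491/656425.


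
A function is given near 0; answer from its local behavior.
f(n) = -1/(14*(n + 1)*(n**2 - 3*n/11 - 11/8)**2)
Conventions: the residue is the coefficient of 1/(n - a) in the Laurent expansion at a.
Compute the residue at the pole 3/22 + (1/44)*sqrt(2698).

The residue is 1936/567 - (67687400/1031827167)*sqrt(2698).

The factor n**2 - 3*n/11 - 11/8 splits as (n - a)(n - a') with a = 3/22 + (1/44)*sqrt(2698), a' = 3/22 - (1/44)*sqrt(2698). At the order-2 pole a set g(n) = (n - a)^2*f(n) = [-1/(14*(n + 1))] / (n - a')^2.
Order-2 pole: residue = g'(a); g'(3/22 + (1/44)*sqrt(2698)) = 1936/567 - (67687400/1031827167)*sqrt(2698), so the residue is 1936/567 - (67687400/1031827167)*sqrt(2698).


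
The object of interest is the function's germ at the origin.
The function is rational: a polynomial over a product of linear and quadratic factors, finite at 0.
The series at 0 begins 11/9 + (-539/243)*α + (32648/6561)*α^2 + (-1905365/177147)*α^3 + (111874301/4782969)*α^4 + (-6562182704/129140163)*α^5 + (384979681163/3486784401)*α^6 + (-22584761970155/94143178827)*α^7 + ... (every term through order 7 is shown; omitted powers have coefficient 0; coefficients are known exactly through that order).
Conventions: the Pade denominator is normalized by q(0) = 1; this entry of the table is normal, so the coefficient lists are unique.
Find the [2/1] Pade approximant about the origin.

Taylor coefficients needed (read off): a_0 = 11/9, a_1 = -539/243, a_2 = 32648/6561, a_3 = -1905365/177147.
Write the denominator as Q(α) = 1 + q1*α. Requiring Q*f - P = O(α^4) with deg P <= 2 kills the coefficients of α^3..α^3 in Q*f:
  α^3: a_3 + q1*a_2 = 0, i.e. -1905365/177147 + (32648/6561)*q1 = 0.
Solving this linear system: q1 = 24745/11448.
The numerator is Q*f truncated at degree 2: P0 = a_0 = 11/9; P1 = a_1 + q1*a_0 = 539/1272; P2 = a_2 + q1*a_1 = 77/424.

The Pade approximant has numerator coefficients [11/9, 539/1272, 77/424]; denominator coefficients [1, 24745/11448].


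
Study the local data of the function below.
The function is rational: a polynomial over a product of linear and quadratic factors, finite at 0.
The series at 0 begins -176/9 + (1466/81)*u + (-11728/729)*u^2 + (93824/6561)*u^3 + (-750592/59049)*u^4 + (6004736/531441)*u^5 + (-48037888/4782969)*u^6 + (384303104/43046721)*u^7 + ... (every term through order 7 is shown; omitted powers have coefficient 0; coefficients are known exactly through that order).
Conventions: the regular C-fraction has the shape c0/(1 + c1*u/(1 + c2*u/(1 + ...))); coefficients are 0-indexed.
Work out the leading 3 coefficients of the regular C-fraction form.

Taylor coefficients (read off): a_0 = -176/9, a_1 = 1466/81, a_2 = -11728/729.
c0 = a_0 = -176/9. Peel one level at a time: if S = 1 + c*u/S' with S'(0) = 1, then c is the u-coefficient of S and S' = c*u/(S - 1).
S_1 = c0/f = 1 + (733/792)*u + (21257/627264)*u^2 + ...; c1 = 733/792.
S_2 = c1*u/(S_1 - 1) = 1 + (-29/792)*u + ...; c2 = -29/792.

The regular C-fraction coefficients are [-176/9, 733/792, -29/792].


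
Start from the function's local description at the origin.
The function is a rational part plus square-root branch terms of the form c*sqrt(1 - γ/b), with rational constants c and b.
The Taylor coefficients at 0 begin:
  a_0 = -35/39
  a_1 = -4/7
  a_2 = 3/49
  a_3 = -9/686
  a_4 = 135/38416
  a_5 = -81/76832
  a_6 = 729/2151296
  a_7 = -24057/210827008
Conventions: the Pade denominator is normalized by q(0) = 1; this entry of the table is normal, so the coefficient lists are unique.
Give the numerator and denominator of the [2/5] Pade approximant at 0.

Taylor coefficients needed (read off): a_0 = -35/39, a_1 = -4/7, a_2 = 3/49, a_3 = -9/686, a_4 = 135/38416, a_5 = -81/76832, a_6 = 729/2151296, a_7 = -24057/210827008.
Write the denominator as Q(γ) = 1 + q1*γ + q2*γ^2 + q3*γ^3 + q4*γ^4 + q5*γ^5. Requiring Q*f - P = O(γ^8) with deg P <= 2 kills the coefficients of γ^3..γ^7 in Q*f:
  γ^3: a_3 + q1*a_2 + q2*a_1 + q3*a_0 = 0, i.e. -9/686 + (3/49)*q1 + (-4/7)*q2 + (-35/39)*q3 = 0.
  γ^4: a_4 + q1*a_3 + q2*a_2 + q3*a_1 + q4*a_0 = 0, i.e. 135/38416 + (-9/686)*q1 + (3/49)*q2 + (-4/7)*q3 + (-35/39)*q4 = 0.
  γ^5: a_5 + q1*a_4 + q2*a_3 + q3*a_2 + q4*a_1 + q5*a_0 = 0, i.e. -81/76832 + (135/38416)*q1 + (-9/686)*q2 + (3/49)*q3 + (-4/7)*q4 + (-35/39)*q5 = 0.
  γ^6: a_6 + q1*a_5 + q2*a_4 + q3*a_3 + q4*a_2 + q5*a_1 = 0, i.e. 729/2151296 + (-81/76832)*q1 + (135/38416)*q2 + (-9/686)*q3 + (3/49)*q4 + (-4/7)*q5 = 0.
  γ^7: a_7 + q1*a_6 + q2*a_5 + q3*a_4 + q4*a_3 + q5*a_2 = 0, i.e. -24057/210827008 + (729/2151296)*q1 + (-81/76832)*q2 + (135/38416)*q3 + (-9/686)*q4 + (3/49)*q5 = 0.
Solving this linear system: q1 = 4296779/9784341, q2 = 4782259/182641032, q3 = -23647/17756767, q4 = 258869/1988757904, q5 = -46293/3977515808.
The numerator is Q*f truncated at degree 2: P0 = a_0 = -35/39; P1 = a_1 + q1*a_0 = -368438293/381589299; P2 = a_2 + q1*a_1 + q2*a_0 = -72320813/339190488.

The Pade approximant has numerator coefficients [-35/39, -368438293/381589299, -72320813/339190488]; denominator coefficients [1, 4296779/9784341, 4782259/182641032, -23647/17756767, 258869/1988757904, -46293/3977515808].
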